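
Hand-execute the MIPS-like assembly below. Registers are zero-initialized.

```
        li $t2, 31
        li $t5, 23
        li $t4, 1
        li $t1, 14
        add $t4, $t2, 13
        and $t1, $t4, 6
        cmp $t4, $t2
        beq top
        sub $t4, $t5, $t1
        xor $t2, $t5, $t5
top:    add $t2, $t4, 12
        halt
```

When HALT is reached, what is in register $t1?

4

li $t2, 31 → $t2=31
li $t5, 23 → $t5=23
li $t4, 1 → $t4=1
li $t1, 14 → $t1=14
add $t4, $t2, 13 → $t4=31+13=44
and $t1, $t4, 6 → $t1=44&6=4
cmp $t4, $t2  (cmp 44,31)
beq top: not taken
sub $t4, $t5, $t1 → $t4=23-4=19
xor $t2, $t5, $t5 → $t2=23^23=0
add $t2, $t4, 12 → $t2=19+12=31
halt.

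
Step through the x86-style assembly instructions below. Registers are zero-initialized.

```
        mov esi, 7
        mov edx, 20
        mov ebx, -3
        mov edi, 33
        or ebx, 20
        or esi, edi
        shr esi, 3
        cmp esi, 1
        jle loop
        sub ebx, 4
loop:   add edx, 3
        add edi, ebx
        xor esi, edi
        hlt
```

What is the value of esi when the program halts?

after mov esi, 7: esi=7
after mov edx, 20: edx=20
after mov ebx, -3: ebx=-3
after mov edi, 33: edi=33
after or ebx, 20: ebx=(-3)|20=-3
after or esi, edi: esi=7|33=39
after shr esi, 3: esi=39>>3=4
cmp esi, 1  (cmp 4,1)
jle loop: not taken
after sub ebx, 4: ebx=(-3)-4=-7
after add edx, 3: edx=20+3=23
after add edi, ebx: edi=33+(-7)=26
after xor esi, edi: esi=4^26=30
halt.

30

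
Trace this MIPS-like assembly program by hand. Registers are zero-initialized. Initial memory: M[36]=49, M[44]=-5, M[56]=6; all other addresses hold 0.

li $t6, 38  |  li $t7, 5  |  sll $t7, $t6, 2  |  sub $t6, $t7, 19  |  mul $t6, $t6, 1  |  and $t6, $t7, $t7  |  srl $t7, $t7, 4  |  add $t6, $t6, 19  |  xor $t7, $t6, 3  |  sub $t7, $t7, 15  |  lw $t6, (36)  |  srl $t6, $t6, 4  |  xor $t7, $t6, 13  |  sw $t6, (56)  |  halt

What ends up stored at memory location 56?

after li $t6, 38: $t6=38
after li $t7, 5: $t7=5
after sll $t7, $t6, 2: $t7=38<<2=152
after sub $t6, $t7, 19: $t6=152-19=133
after mul $t6, $t6, 1: $t6=133*1=133
after and $t6, $t7, $t7: $t6=152&152=152
after srl $t7, $t7, 4: $t7=152>>4=9
after add $t6, $t6, 19: $t6=152+19=171
after xor $t7, $t6, 3: $t7=171^3=168
after sub $t7, $t7, 15: $t7=168-15=153
after lw $t6, (36): $t6=M[36]=49
after srl $t6, $t6, 4: $t6=49>>4=3
after xor $t7, $t6, 13: $t7=3^13=14
sw $t6, (56) → M[56]=3
halt.

3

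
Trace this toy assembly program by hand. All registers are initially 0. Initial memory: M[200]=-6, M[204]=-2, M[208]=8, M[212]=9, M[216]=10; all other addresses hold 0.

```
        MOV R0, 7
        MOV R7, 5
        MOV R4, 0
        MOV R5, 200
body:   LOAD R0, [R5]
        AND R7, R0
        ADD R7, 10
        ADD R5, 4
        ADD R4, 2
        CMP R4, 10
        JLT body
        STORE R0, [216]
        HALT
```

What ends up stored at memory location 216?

10

R0=7
R7=5
R4=0
R5=200
R0=M[200]=-6
R7=5&(-6)=0
R7=0+10=10
R5=200+4=204
R4=0+2=2
CMP R4, 10  (cmp 2,10)
JLT body: taken
R0=M[204]=-2
R7=10&(-2)=10
R7=10+10=20
R5=204+4=208
R4=2+2=4
CMP R4, 10  (cmp 4,10)
JLT body: taken
R0=M[208]=8
R7=20&8=0
R7=0+10=10
R5=208+4=212
R4=4+2=6
CMP R4, 10  (cmp 6,10)
JLT body: taken
R0=M[212]=9
R7=10&9=8
R7=8+10=18
R5=212+4=216
R4=6+2=8
CMP R4, 10  (cmp 8,10)
JLT body: taken
R0=M[216]=10
R7=18&10=2
R7=2+10=12
R5=216+4=220
R4=8+2=10
CMP R4, 10  (cmp 10,10)
JLT body: not taken
STORE R0, [216] → M[216]=10
halt.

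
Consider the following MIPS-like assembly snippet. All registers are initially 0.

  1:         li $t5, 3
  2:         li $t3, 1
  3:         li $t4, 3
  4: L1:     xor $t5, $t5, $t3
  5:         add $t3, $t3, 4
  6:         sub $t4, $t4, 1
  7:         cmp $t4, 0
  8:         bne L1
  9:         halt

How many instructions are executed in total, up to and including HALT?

after li $t5, 3: $t5=3
after li $t3, 1: $t3=1
after li $t4, 3: $t4=3
after xor $t5, $t5, $t3: $t5=3^1=2
after add $t3, $t3, 4: $t3=1+4=5
after sub $t4, $t4, 1: $t4=3-1=2
cmp $t4, 0  (cmp 2,0)
bne L1: taken
after xor $t5, $t5, $t3: $t5=2^5=7
after add $t3, $t3, 4: $t3=5+4=9
after sub $t4, $t4, 1: $t4=2-1=1
cmp $t4, 0  (cmp 1,0)
bne L1: taken
after xor $t5, $t5, $t3: $t5=7^9=14
after add $t3, $t3, 4: $t3=9+4=13
after sub $t4, $t4, 1: $t4=1-1=0
cmp $t4, 0  (cmp 0,0)
bne L1: not taken
halt.
Total executed instructions: 19.

19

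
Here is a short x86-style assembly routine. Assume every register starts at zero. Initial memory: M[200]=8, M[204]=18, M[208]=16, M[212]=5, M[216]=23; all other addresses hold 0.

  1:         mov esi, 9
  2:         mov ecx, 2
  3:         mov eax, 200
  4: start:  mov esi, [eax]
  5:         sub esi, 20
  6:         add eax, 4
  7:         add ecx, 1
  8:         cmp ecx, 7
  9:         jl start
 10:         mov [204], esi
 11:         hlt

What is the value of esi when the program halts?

after mov esi, 9: esi=9
after mov ecx, 2: ecx=2
after mov eax, 200: eax=200
after mov esi, [eax]: esi=M[200]=8
after sub esi, 20: esi=8-20=-12
after add eax, 4: eax=200+4=204
after add ecx, 1: ecx=2+1=3
cmp ecx, 7  (cmp 3,7)
jl start: taken
after mov esi, [eax]: esi=M[204]=18
after sub esi, 20: esi=18-20=-2
after add eax, 4: eax=204+4=208
after add ecx, 1: ecx=3+1=4
cmp ecx, 7  (cmp 4,7)
jl start: taken
after mov esi, [eax]: esi=M[208]=16
after sub esi, 20: esi=16-20=-4
after add eax, 4: eax=208+4=212
after add ecx, 1: ecx=4+1=5
cmp ecx, 7  (cmp 5,7)
jl start: taken
after mov esi, [eax]: esi=M[212]=5
after sub esi, 20: esi=5-20=-15
after add eax, 4: eax=212+4=216
after add ecx, 1: ecx=5+1=6
cmp ecx, 7  (cmp 6,7)
jl start: taken
after mov esi, [eax]: esi=M[216]=23
after sub esi, 20: esi=23-20=3
after add eax, 4: eax=216+4=220
after add ecx, 1: ecx=6+1=7
cmp ecx, 7  (cmp 7,7)
jl start: not taken
mov [204], esi → M[204]=3
halt.

3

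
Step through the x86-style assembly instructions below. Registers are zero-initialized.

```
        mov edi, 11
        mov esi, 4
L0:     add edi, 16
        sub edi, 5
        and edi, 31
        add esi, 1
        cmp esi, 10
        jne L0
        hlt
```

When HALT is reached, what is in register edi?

edi=11
esi=4
edi=11+16=27
edi=27-5=22
edi=22&31=22
esi=4+1=5
cmp esi, 10  (cmp 5,10)
jne L0: taken
edi=22+16=38
edi=38-5=33
edi=33&31=1
esi=5+1=6
cmp esi, 10  (cmp 6,10)
jne L0: taken
edi=1+16=17
edi=17-5=12
edi=12&31=12
esi=6+1=7
cmp esi, 10  (cmp 7,10)
jne L0: taken
edi=12+16=28
edi=28-5=23
edi=23&31=23
esi=7+1=8
cmp esi, 10  (cmp 8,10)
jne L0: taken
edi=23+16=39
edi=39-5=34
edi=34&31=2
esi=8+1=9
cmp esi, 10  (cmp 9,10)
jne L0: taken
edi=2+16=18
edi=18-5=13
edi=13&31=13
esi=9+1=10
cmp esi, 10  (cmp 10,10)
jne L0: not taken
halt.

13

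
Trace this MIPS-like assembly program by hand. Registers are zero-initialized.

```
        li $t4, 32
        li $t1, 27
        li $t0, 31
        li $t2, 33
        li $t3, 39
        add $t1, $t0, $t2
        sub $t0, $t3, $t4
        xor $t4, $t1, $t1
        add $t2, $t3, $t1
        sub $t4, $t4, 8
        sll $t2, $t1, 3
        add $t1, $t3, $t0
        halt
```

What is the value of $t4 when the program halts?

-8

li $t4, 32 → $t4=32
li $t1, 27 → $t1=27
li $t0, 31 → $t0=31
li $t2, 33 → $t2=33
li $t3, 39 → $t3=39
add $t1, $t0, $t2 → $t1=31+33=64
sub $t0, $t3, $t4 → $t0=39-32=7
xor $t4, $t1, $t1 → $t4=64^64=0
add $t2, $t3, $t1 → $t2=39+64=103
sub $t4, $t4, 8 → $t4=0-8=-8
sll $t2, $t1, 3 → $t2=64<<3=512
add $t1, $t3, $t0 → $t1=39+7=46
halt.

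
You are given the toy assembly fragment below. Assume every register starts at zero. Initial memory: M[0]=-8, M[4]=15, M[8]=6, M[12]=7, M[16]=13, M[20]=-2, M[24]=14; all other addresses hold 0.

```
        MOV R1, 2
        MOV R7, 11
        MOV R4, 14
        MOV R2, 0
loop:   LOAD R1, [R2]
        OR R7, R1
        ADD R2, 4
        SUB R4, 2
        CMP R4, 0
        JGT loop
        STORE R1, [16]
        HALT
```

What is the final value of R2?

after MOV R1, 2: R1=2
after MOV R7, 11: R7=11
after MOV R4, 14: R4=14
after MOV R2, 0: R2=0
after LOAD R1, [R2]: R1=M[0]=-8
after OR R7, R1: R7=11|(-8)=-5
after ADD R2, 4: R2=0+4=4
after SUB R4, 2: R4=14-2=12
CMP R4, 0  (cmp 12,0)
JGT loop: taken
after LOAD R1, [R2]: R1=M[4]=15
after OR R7, R1: R7=(-5)|15=-1
after ADD R2, 4: R2=4+4=8
after SUB R4, 2: R4=12-2=10
CMP R4, 0  (cmp 10,0)
JGT loop: taken
after LOAD R1, [R2]: R1=M[8]=6
after OR R7, R1: R7=(-1)|6=-1
after ADD R2, 4: R2=8+4=12
after SUB R4, 2: R4=10-2=8
CMP R4, 0  (cmp 8,0)
JGT loop: taken
after LOAD R1, [R2]: R1=M[12]=7
after OR R7, R1: R7=(-1)|7=-1
after ADD R2, 4: R2=12+4=16
after SUB R4, 2: R4=8-2=6
CMP R4, 0  (cmp 6,0)
JGT loop: taken
after LOAD R1, [R2]: R1=M[16]=13
after OR R7, R1: R7=(-1)|13=-1
after ADD R2, 4: R2=16+4=20
after SUB R4, 2: R4=6-2=4
CMP R4, 0  (cmp 4,0)
JGT loop: taken
after LOAD R1, [R2]: R1=M[20]=-2
after OR R7, R1: R7=(-1)|(-2)=-1
after ADD R2, 4: R2=20+4=24
after SUB R4, 2: R4=4-2=2
CMP R4, 0  (cmp 2,0)
JGT loop: taken
after LOAD R1, [R2]: R1=M[24]=14
after OR R7, R1: R7=(-1)|14=-1
after ADD R2, 4: R2=24+4=28
after SUB R4, 2: R4=2-2=0
CMP R4, 0  (cmp 0,0)
JGT loop: not taken
STORE R1, [16] → M[16]=14
halt.

28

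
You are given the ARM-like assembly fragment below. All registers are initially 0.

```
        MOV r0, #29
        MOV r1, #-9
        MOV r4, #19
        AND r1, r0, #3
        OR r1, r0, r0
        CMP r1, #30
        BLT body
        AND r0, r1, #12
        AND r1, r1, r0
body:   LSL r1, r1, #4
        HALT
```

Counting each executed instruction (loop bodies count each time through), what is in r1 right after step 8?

after MOV r0, #29: r0=29
after MOV r1, #-9: r1=-9
after MOV r4, #19: r4=19
after AND r1, r0, #3: r1=29&3=1
after OR r1, r0, r0: r1=29|29=29
CMP r1, #30  (cmp 29,30)
BLT body: taken
after LSL r1, r1, #4: r1=29<<4=464
After step 8: r1 = 464.

464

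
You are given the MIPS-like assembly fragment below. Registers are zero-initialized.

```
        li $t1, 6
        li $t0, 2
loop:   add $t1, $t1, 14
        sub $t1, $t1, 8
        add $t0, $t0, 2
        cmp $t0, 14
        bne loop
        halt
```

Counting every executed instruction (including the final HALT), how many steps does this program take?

33

after li $t1, 6: $t1=6
after li $t0, 2: $t0=2
after add $t1, $t1, 14: $t1=6+14=20
after sub $t1, $t1, 8: $t1=20-8=12
after add $t0, $t0, 2: $t0=2+2=4
cmp $t0, 14  (cmp 4,14)
bne loop: taken
after add $t1, $t1, 14: $t1=12+14=26
after sub $t1, $t1, 8: $t1=26-8=18
after add $t0, $t0, 2: $t0=4+2=6
cmp $t0, 14  (cmp 6,14)
bne loop: taken
after add $t1, $t1, 14: $t1=18+14=32
after sub $t1, $t1, 8: $t1=32-8=24
after add $t0, $t0, 2: $t0=6+2=8
cmp $t0, 14  (cmp 8,14)
bne loop: taken
after add $t1, $t1, 14: $t1=24+14=38
after sub $t1, $t1, 8: $t1=38-8=30
after add $t0, $t0, 2: $t0=8+2=10
cmp $t0, 14  (cmp 10,14)
bne loop: taken
after add $t1, $t1, 14: $t1=30+14=44
after sub $t1, $t1, 8: $t1=44-8=36
after add $t0, $t0, 2: $t0=10+2=12
cmp $t0, 14  (cmp 12,14)
bne loop: taken
after add $t1, $t1, 14: $t1=36+14=50
after sub $t1, $t1, 8: $t1=50-8=42
after add $t0, $t0, 2: $t0=12+2=14
cmp $t0, 14  (cmp 14,14)
bne loop: not taken
halt.
Total executed instructions: 33.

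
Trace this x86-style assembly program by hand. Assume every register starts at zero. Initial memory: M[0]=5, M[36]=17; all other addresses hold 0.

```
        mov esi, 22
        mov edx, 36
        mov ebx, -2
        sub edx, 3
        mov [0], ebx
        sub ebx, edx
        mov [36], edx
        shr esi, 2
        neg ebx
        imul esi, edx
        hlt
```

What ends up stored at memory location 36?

mov esi, 22 → esi=22
mov edx, 36 → edx=36
mov ebx, -2 → ebx=-2
sub edx, 3 → edx=36-3=33
mov [0], ebx → M[0]=-2
sub ebx, edx → ebx=(-2)-33=-35
mov [36], edx → M[36]=33
shr esi, 2 → esi=22>>2=5
neg ebx → ebx=-(-35)=35
imul esi, edx → esi=5*33=165
halt.

33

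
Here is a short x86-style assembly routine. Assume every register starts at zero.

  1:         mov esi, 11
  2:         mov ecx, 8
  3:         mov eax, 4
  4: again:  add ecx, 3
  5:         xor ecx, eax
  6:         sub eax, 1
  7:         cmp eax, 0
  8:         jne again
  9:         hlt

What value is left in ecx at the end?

after mov esi, 11: esi=11
after mov ecx, 8: ecx=8
after mov eax, 4: eax=4
after add ecx, 3: ecx=8+3=11
after xor ecx, eax: ecx=11^4=15
after sub eax, 1: eax=4-1=3
cmp eax, 0  (cmp 3,0)
jne again: taken
after add ecx, 3: ecx=15+3=18
after xor ecx, eax: ecx=18^3=17
after sub eax, 1: eax=3-1=2
cmp eax, 0  (cmp 2,0)
jne again: taken
after add ecx, 3: ecx=17+3=20
after xor ecx, eax: ecx=20^2=22
after sub eax, 1: eax=2-1=1
cmp eax, 0  (cmp 1,0)
jne again: taken
after add ecx, 3: ecx=22+3=25
after xor ecx, eax: ecx=25^1=24
after sub eax, 1: eax=1-1=0
cmp eax, 0  (cmp 0,0)
jne again: not taken
halt.

24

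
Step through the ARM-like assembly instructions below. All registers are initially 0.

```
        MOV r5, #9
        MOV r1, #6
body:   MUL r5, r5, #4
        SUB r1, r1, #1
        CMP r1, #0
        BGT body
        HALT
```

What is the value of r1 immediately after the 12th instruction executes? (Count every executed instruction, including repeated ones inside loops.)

3

MOV r5, #9 → r5=9
MOV r1, #6 → r1=6
MUL r5, r5, #4 → r5=9*4=36
SUB r1, r1, #1 → r1=6-1=5
CMP r1, #0  (cmp 5,0)
BGT body: taken
MUL r5, r5, #4 → r5=36*4=144
SUB r1, r1, #1 → r1=5-1=4
CMP r1, #0  (cmp 4,0)
BGT body: taken
MUL r5, r5, #4 → r5=144*4=576
SUB r1, r1, #1 → r1=4-1=3
After step 12: r1 = 3.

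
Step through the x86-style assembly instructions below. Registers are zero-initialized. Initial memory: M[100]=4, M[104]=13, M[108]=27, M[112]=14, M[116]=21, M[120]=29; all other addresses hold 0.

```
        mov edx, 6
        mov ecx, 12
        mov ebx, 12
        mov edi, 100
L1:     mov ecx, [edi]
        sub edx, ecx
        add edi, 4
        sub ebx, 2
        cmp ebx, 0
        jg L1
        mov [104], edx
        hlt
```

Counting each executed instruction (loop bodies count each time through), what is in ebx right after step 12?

10

edx=6
ecx=12
ebx=12
edi=100
ecx=M[100]=4
edx=6-4=2
edi=100+4=104
ebx=12-2=10
cmp ebx, 0  (cmp 10,0)
jg L1: taken
ecx=M[104]=13
edx=2-13=-11
After step 12: ebx = 10.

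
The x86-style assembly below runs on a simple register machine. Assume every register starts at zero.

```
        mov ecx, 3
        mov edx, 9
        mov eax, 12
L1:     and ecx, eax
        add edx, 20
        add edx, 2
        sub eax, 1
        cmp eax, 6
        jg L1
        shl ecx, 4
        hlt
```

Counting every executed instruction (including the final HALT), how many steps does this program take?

41

after mov ecx, 3: ecx=3
after mov edx, 9: edx=9
after mov eax, 12: eax=12
after and ecx, eax: ecx=3&12=0
after add edx, 20: edx=9+20=29
after add edx, 2: edx=29+2=31
after sub eax, 1: eax=12-1=11
cmp eax, 6  (cmp 11,6)
jg L1: taken
after and ecx, eax: ecx=0&11=0
after add edx, 20: edx=31+20=51
after add edx, 2: edx=51+2=53
after sub eax, 1: eax=11-1=10
cmp eax, 6  (cmp 10,6)
jg L1: taken
after and ecx, eax: ecx=0&10=0
after add edx, 20: edx=53+20=73
after add edx, 2: edx=73+2=75
after sub eax, 1: eax=10-1=9
cmp eax, 6  (cmp 9,6)
jg L1: taken
after and ecx, eax: ecx=0&9=0
after add edx, 20: edx=75+20=95
after add edx, 2: edx=95+2=97
after sub eax, 1: eax=9-1=8
cmp eax, 6  (cmp 8,6)
jg L1: taken
after and ecx, eax: ecx=0&8=0
after add edx, 20: edx=97+20=117
after add edx, 2: edx=117+2=119
after sub eax, 1: eax=8-1=7
cmp eax, 6  (cmp 7,6)
jg L1: taken
after and ecx, eax: ecx=0&7=0
after add edx, 20: edx=119+20=139
after add edx, 2: edx=139+2=141
after sub eax, 1: eax=7-1=6
cmp eax, 6  (cmp 6,6)
jg L1: not taken
after shl ecx, 4: ecx=0<<4=0
halt.
Total executed instructions: 41.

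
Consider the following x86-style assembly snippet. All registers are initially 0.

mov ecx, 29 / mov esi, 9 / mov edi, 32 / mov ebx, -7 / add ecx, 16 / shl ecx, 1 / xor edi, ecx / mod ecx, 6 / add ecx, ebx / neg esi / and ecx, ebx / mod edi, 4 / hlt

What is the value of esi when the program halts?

after mov ecx, 29: ecx=29
after mov esi, 9: esi=9
after mov edi, 32: edi=32
after mov ebx, -7: ebx=-7
after add ecx, 16: ecx=29+16=45
after shl ecx, 1: ecx=45<<1=90
after xor edi, ecx: edi=32^90=122
after mod ecx, 6: ecx=90%6=0
after add ecx, ebx: ecx=0+(-7)=-7
after neg esi: esi=-(9)=-9
after and ecx, ebx: ecx=(-7)&(-7)=-7
after mod edi, 4: edi=122%4=2
halt.

-9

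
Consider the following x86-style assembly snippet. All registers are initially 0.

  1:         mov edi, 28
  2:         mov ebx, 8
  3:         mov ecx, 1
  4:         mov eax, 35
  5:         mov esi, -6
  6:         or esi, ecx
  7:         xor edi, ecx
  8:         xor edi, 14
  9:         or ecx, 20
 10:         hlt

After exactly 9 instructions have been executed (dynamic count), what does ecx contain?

after mov edi, 28: edi=28
after mov ebx, 8: ebx=8
after mov ecx, 1: ecx=1
after mov eax, 35: eax=35
after mov esi, -6: esi=-6
after or esi, ecx: esi=(-6)|1=-5
after xor edi, ecx: edi=28^1=29
after xor edi, 14: edi=29^14=19
after or ecx, 20: ecx=1|20=21
After step 9: ecx = 21.

21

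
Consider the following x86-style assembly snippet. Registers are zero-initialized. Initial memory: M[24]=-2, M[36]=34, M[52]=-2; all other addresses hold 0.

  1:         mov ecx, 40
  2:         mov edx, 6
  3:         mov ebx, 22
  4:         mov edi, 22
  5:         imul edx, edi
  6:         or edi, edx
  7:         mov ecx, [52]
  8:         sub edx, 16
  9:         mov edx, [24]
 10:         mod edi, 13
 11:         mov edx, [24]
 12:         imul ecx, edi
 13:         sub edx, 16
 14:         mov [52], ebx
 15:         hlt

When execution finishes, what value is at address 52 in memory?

ecx=40
edx=6
ebx=22
edi=22
edx=6*22=132
edi=22|132=150
ecx=M[52]=-2
edx=132-16=116
edx=M[24]=-2
edi=150%13=7
edx=M[24]=-2
ecx=(-2)*7=-14
edx=(-2)-16=-18
mov [52], ebx → M[52]=22
halt.

22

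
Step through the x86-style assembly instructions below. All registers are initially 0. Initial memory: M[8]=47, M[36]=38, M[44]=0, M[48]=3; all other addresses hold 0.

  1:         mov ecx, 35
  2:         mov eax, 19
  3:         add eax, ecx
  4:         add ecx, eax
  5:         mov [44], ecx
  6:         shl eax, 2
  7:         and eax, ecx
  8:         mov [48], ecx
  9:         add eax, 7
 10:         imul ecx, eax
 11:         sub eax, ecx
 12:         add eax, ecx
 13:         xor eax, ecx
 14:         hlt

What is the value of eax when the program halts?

mov ecx, 35 → ecx=35
mov eax, 19 → eax=19
add eax, ecx → eax=19+35=54
add ecx, eax → ecx=35+54=89
mov [44], ecx → M[44]=89
shl eax, 2 → eax=54<<2=216
and eax, ecx → eax=216&89=88
mov [48], ecx → M[48]=89
add eax, 7 → eax=88+7=95
imul ecx, eax → ecx=89*95=8455
sub eax, ecx → eax=95-8455=-8360
add eax, ecx → eax=(-8360)+8455=95
xor eax, ecx → eax=95^8455=8536
halt.

8536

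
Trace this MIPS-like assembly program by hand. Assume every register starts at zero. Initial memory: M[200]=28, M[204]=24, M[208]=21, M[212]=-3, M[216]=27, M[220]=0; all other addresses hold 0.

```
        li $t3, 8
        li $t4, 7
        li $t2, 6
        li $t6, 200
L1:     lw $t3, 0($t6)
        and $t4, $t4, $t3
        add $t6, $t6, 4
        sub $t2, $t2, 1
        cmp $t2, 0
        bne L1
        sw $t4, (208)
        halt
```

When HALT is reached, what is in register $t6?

224

after li $t3, 8: $t3=8
after li $t4, 7: $t4=7
after li $t2, 6: $t2=6
after li $t6, 200: $t6=200
after lw $t3, 0($t6): $t3=M[200]=28
after and $t4, $t4, $t3: $t4=7&28=4
after add $t6, $t6, 4: $t6=200+4=204
after sub $t2, $t2, 1: $t2=6-1=5
cmp $t2, 0  (cmp 5,0)
bne L1: taken
after lw $t3, 0($t6): $t3=M[204]=24
after and $t4, $t4, $t3: $t4=4&24=0
after add $t6, $t6, 4: $t6=204+4=208
after sub $t2, $t2, 1: $t2=5-1=4
cmp $t2, 0  (cmp 4,0)
bne L1: taken
after lw $t3, 0($t6): $t3=M[208]=21
after and $t4, $t4, $t3: $t4=0&21=0
after add $t6, $t6, 4: $t6=208+4=212
after sub $t2, $t2, 1: $t2=4-1=3
cmp $t2, 0  (cmp 3,0)
bne L1: taken
after lw $t3, 0($t6): $t3=M[212]=-3
after and $t4, $t4, $t3: $t4=0&(-3)=0
after add $t6, $t6, 4: $t6=212+4=216
after sub $t2, $t2, 1: $t2=3-1=2
cmp $t2, 0  (cmp 2,0)
bne L1: taken
after lw $t3, 0($t6): $t3=M[216]=27
after and $t4, $t4, $t3: $t4=0&27=0
after add $t6, $t6, 4: $t6=216+4=220
after sub $t2, $t2, 1: $t2=2-1=1
cmp $t2, 0  (cmp 1,0)
bne L1: taken
after lw $t3, 0($t6): $t3=M[220]=0
after and $t4, $t4, $t3: $t4=0&0=0
after add $t6, $t6, 4: $t6=220+4=224
after sub $t2, $t2, 1: $t2=1-1=0
cmp $t2, 0  (cmp 0,0)
bne L1: not taken
sw $t4, (208) → M[208]=0
halt.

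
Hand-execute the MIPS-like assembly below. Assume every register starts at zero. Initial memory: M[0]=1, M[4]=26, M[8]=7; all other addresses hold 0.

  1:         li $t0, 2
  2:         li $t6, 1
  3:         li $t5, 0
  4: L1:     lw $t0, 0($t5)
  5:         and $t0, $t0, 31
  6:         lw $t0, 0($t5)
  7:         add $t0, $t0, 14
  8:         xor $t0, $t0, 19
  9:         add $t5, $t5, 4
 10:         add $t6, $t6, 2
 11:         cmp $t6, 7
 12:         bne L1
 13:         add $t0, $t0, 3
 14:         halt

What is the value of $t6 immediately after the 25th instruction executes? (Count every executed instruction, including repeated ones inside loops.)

$t0=2
$t6=1
$t5=0
$t0=M[0]=1
$t0=1&31=1
$t0=M[0]=1
$t0=1+14=15
$t0=15^19=28
$t5=0+4=4
$t6=1+2=3
cmp $t6, 7  (cmp 3,7)
bne L1: taken
$t0=M[4]=26
$t0=26&31=26
$t0=M[4]=26
$t0=26+14=40
$t0=40^19=59
$t5=4+4=8
$t6=3+2=5
cmp $t6, 7  (cmp 5,7)
bne L1: taken
$t0=M[8]=7
$t0=7&31=7
$t0=M[8]=7
$t0=7+14=21
After step 25: $t6 = 5.

5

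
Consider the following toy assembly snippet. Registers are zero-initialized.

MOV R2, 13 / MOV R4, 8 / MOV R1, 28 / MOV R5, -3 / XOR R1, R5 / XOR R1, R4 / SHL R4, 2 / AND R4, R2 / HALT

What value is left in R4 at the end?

after MOV R2, 13: R2=13
after MOV R4, 8: R4=8
after MOV R1, 28: R1=28
after MOV R5, -3: R5=-3
after XOR R1, R5: R1=28^(-3)=-31
after XOR R1, R4: R1=(-31)^8=-23
after SHL R4, 2: R4=8<<2=32
after AND R4, R2: R4=32&13=0
halt.

0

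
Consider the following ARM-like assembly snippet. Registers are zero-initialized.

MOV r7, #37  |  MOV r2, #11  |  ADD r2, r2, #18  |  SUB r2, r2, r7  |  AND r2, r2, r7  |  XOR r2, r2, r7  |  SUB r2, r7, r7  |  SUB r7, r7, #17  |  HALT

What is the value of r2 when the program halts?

0

after MOV r7, #37: r7=37
after MOV r2, #11: r2=11
after ADD r2, r2, #18: r2=11+18=29
after SUB r2, r2, r7: r2=29-37=-8
after AND r2, r2, r7: r2=(-8)&37=32
after XOR r2, r2, r7: r2=32^37=5
after SUB r2, r7, r7: r2=37-37=0
after SUB r7, r7, #17: r7=37-17=20
halt.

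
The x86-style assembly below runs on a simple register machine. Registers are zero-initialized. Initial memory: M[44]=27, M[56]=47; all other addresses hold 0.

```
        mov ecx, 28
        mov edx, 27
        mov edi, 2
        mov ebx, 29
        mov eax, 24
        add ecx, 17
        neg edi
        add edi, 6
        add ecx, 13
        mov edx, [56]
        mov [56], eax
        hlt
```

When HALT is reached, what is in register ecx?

58

ecx=28
edx=27
edi=2
ebx=29
eax=24
ecx=28+17=45
edi=-(2)=-2
edi=(-2)+6=4
ecx=45+13=58
edx=M[56]=47
mov [56], eax → M[56]=24
halt.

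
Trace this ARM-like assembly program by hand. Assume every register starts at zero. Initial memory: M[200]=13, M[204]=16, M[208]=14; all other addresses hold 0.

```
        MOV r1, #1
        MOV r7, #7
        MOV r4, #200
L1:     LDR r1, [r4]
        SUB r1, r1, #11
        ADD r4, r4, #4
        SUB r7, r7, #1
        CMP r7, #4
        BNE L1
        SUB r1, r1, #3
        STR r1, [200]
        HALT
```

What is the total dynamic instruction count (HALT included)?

after MOV r1, #1: r1=1
after MOV r7, #7: r7=7
after MOV r4, #200: r4=200
after LDR r1, [r4]: r1=M[200]=13
after SUB r1, r1, #11: r1=13-11=2
after ADD r4, r4, #4: r4=200+4=204
after SUB r7, r7, #1: r7=7-1=6
CMP r7, #4  (cmp 6,4)
BNE L1: taken
after LDR r1, [r4]: r1=M[204]=16
after SUB r1, r1, #11: r1=16-11=5
after ADD r4, r4, #4: r4=204+4=208
after SUB r7, r7, #1: r7=6-1=5
CMP r7, #4  (cmp 5,4)
BNE L1: taken
after LDR r1, [r4]: r1=M[208]=14
after SUB r1, r1, #11: r1=14-11=3
after ADD r4, r4, #4: r4=208+4=212
after SUB r7, r7, #1: r7=5-1=4
CMP r7, #4  (cmp 4,4)
BNE L1: not taken
after SUB r1, r1, #3: r1=3-3=0
STR r1, [200] → M[200]=0
halt.
Total executed instructions: 24.

24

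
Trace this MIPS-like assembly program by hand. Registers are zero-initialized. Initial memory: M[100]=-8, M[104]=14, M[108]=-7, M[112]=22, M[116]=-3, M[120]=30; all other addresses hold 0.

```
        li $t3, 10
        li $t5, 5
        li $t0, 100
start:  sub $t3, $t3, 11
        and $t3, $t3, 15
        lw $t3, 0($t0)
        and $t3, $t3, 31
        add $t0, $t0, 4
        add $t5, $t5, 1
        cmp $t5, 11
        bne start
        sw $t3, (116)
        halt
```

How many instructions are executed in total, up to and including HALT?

53

li $t3, 10 → $t3=10
li $t5, 5 → $t5=5
li $t0, 100 → $t0=100
sub $t3, $t3, 11 → $t3=10-11=-1
and $t3, $t3, 15 → $t3=(-1)&15=15
lw $t3, 0($t0) → $t3=M[100]=-8
and $t3, $t3, 31 → $t3=(-8)&31=24
add $t0, $t0, 4 → $t0=100+4=104
add $t5, $t5, 1 → $t5=5+1=6
cmp $t5, 11  (cmp 6,11)
bne start: taken
sub $t3, $t3, 11 → $t3=24-11=13
and $t3, $t3, 15 → $t3=13&15=13
lw $t3, 0($t0) → $t3=M[104]=14
and $t3, $t3, 31 → $t3=14&31=14
add $t0, $t0, 4 → $t0=104+4=108
add $t5, $t5, 1 → $t5=6+1=7
cmp $t5, 11  (cmp 7,11)
bne start: taken
sub $t3, $t3, 11 → $t3=14-11=3
and $t3, $t3, 15 → $t3=3&15=3
lw $t3, 0($t0) → $t3=M[108]=-7
and $t3, $t3, 31 → $t3=(-7)&31=25
add $t0, $t0, 4 → $t0=108+4=112
add $t5, $t5, 1 → $t5=7+1=8
cmp $t5, 11  (cmp 8,11)
bne start: taken
sub $t3, $t3, 11 → $t3=25-11=14
and $t3, $t3, 15 → $t3=14&15=14
lw $t3, 0($t0) → $t3=M[112]=22
and $t3, $t3, 31 → $t3=22&31=22
add $t0, $t0, 4 → $t0=112+4=116
add $t5, $t5, 1 → $t5=8+1=9
cmp $t5, 11  (cmp 9,11)
bne start: taken
sub $t3, $t3, 11 → $t3=22-11=11
and $t3, $t3, 15 → $t3=11&15=11
lw $t3, 0($t0) → $t3=M[116]=-3
and $t3, $t3, 31 → $t3=(-3)&31=29
add $t0, $t0, 4 → $t0=116+4=120
add $t5, $t5, 1 → $t5=9+1=10
cmp $t5, 11  (cmp 10,11)
bne start: taken
sub $t3, $t3, 11 → $t3=29-11=18
and $t3, $t3, 15 → $t3=18&15=2
lw $t3, 0($t0) → $t3=M[120]=30
and $t3, $t3, 31 → $t3=30&31=30
add $t0, $t0, 4 → $t0=120+4=124
add $t5, $t5, 1 → $t5=10+1=11
cmp $t5, 11  (cmp 11,11)
bne start: not taken
sw $t3, (116) → M[116]=30
halt.
Total executed instructions: 53.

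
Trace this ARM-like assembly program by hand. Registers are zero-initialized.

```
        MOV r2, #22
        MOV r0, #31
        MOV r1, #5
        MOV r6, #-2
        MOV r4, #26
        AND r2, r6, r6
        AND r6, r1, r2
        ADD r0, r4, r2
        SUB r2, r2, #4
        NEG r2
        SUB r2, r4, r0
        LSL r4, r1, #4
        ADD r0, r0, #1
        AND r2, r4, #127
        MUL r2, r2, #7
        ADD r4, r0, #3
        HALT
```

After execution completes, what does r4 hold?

28

after MOV r2, #22: r2=22
after MOV r0, #31: r0=31
after MOV r1, #5: r1=5
after MOV r6, #-2: r6=-2
after MOV r4, #26: r4=26
after AND r2, r6, r6: r2=(-2)&(-2)=-2
after AND r6, r1, r2: r6=5&(-2)=4
after ADD r0, r4, r2: r0=26+(-2)=24
after SUB r2, r2, #4: r2=(-2)-4=-6
after NEG r2: r2=-(-6)=6
after SUB r2, r4, r0: r2=26-24=2
after LSL r4, r1, #4: r4=5<<4=80
after ADD r0, r0, #1: r0=24+1=25
after AND r2, r4, #127: r2=80&127=80
after MUL r2, r2, #7: r2=80*7=560
after ADD r4, r0, #3: r4=25+3=28
halt.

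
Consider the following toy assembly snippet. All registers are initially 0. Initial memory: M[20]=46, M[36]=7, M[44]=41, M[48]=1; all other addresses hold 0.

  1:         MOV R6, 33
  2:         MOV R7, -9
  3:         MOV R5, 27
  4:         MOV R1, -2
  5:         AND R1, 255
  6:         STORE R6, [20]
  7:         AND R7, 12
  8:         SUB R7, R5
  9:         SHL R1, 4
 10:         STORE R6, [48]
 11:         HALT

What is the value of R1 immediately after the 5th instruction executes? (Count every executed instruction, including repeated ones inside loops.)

MOV R6, 33 → R6=33
MOV R7, -9 → R7=-9
MOV R5, 27 → R5=27
MOV R1, -2 → R1=-2
AND R1, 255 → R1=(-2)&255=254
After step 5: R1 = 254.

254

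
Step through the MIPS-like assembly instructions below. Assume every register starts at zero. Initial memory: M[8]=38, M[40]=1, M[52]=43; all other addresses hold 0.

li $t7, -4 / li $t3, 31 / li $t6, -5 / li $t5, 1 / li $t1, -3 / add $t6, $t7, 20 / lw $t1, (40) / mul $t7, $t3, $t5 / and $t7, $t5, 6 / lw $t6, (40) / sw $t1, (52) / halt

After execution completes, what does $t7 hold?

0

li $t7, -4 → $t7=-4
li $t3, 31 → $t3=31
li $t6, -5 → $t6=-5
li $t5, 1 → $t5=1
li $t1, -3 → $t1=-3
add $t6, $t7, 20 → $t6=(-4)+20=16
lw $t1, (40) → $t1=M[40]=1
mul $t7, $t3, $t5 → $t7=31*1=31
and $t7, $t5, 6 → $t7=1&6=0
lw $t6, (40) → $t6=M[40]=1
sw $t1, (52) → M[52]=1
halt.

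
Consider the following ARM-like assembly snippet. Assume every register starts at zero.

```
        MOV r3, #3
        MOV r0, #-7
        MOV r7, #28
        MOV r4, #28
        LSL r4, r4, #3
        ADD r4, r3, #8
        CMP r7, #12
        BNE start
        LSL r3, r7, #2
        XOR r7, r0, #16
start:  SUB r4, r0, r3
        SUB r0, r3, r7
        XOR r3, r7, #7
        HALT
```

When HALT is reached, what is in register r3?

27

MOV r3, #3 → r3=3
MOV r0, #-7 → r0=-7
MOV r7, #28 → r7=28
MOV r4, #28 → r4=28
LSL r4, r4, #3 → r4=28<<3=224
ADD r4, r3, #8 → r4=3+8=11
CMP r7, #12  (cmp 28,12)
BNE start: taken
SUB r4, r0, r3 → r4=(-7)-3=-10
SUB r0, r3, r7 → r0=3-28=-25
XOR r3, r7, #7 → r3=28^7=27
halt.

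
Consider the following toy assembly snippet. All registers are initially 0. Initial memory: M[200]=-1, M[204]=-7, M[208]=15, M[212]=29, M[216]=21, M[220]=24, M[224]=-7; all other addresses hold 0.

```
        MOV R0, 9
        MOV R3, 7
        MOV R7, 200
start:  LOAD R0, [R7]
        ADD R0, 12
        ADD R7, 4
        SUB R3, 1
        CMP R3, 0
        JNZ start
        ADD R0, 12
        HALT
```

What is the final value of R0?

MOV R0, 9 → R0=9
MOV R3, 7 → R3=7
MOV R7, 200 → R7=200
LOAD R0, [R7] → R0=M[200]=-1
ADD R0, 12 → R0=(-1)+12=11
ADD R7, 4 → R7=200+4=204
SUB R3, 1 → R3=7-1=6
CMP R3, 0  (cmp 6,0)
JNZ start: taken
LOAD R0, [R7] → R0=M[204]=-7
ADD R0, 12 → R0=(-7)+12=5
ADD R7, 4 → R7=204+4=208
SUB R3, 1 → R3=6-1=5
CMP R3, 0  (cmp 5,0)
JNZ start: taken
LOAD R0, [R7] → R0=M[208]=15
ADD R0, 12 → R0=15+12=27
ADD R7, 4 → R7=208+4=212
SUB R3, 1 → R3=5-1=4
CMP R3, 0  (cmp 4,0)
JNZ start: taken
LOAD R0, [R7] → R0=M[212]=29
ADD R0, 12 → R0=29+12=41
ADD R7, 4 → R7=212+4=216
SUB R3, 1 → R3=4-1=3
CMP R3, 0  (cmp 3,0)
JNZ start: taken
LOAD R0, [R7] → R0=M[216]=21
ADD R0, 12 → R0=21+12=33
ADD R7, 4 → R7=216+4=220
SUB R3, 1 → R3=3-1=2
CMP R3, 0  (cmp 2,0)
JNZ start: taken
LOAD R0, [R7] → R0=M[220]=24
ADD R0, 12 → R0=24+12=36
ADD R7, 4 → R7=220+4=224
SUB R3, 1 → R3=2-1=1
CMP R3, 0  (cmp 1,0)
JNZ start: taken
LOAD R0, [R7] → R0=M[224]=-7
ADD R0, 12 → R0=(-7)+12=5
ADD R7, 4 → R7=224+4=228
SUB R3, 1 → R3=1-1=0
CMP R3, 0  (cmp 0,0)
JNZ start: not taken
ADD R0, 12 → R0=5+12=17
halt.

17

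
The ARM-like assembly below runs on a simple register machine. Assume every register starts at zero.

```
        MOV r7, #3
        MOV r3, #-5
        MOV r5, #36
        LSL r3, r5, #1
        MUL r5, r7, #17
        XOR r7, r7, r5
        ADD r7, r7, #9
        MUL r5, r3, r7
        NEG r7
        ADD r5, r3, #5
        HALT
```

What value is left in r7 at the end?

MOV r7, #3 → r7=3
MOV r3, #-5 → r3=-5
MOV r5, #36 → r5=36
LSL r3, r5, #1 → r3=36<<1=72
MUL r5, r7, #17 → r5=3*17=51
XOR r7, r7, r5 → r7=3^51=48
ADD r7, r7, #9 → r7=48+9=57
MUL r5, r3, r7 → r5=72*57=4104
NEG r7 → r7=-(57)=-57
ADD r5, r3, #5 → r5=72+5=77
halt.

-57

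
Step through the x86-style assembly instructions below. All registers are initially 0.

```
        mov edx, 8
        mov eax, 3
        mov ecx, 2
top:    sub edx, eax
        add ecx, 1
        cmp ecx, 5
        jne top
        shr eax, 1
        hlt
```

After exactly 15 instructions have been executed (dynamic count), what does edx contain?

-1

after mov edx, 8: edx=8
after mov eax, 3: eax=3
after mov ecx, 2: ecx=2
after sub edx, eax: edx=8-3=5
after add ecx, 1: ecx=2+1=3
cmp ecx, 5  (cmp 3,5)
jne top: taken
after sub edx, eax: edx=5-3=2
after add ecx, 1: ecx=3+1=4
cmp ecx, 5  (cmp 4,5)
jne top: taken
after sub edx, eax: edx=2-3=-1
after add ecx, 1: ecx=4+1=5
cmp ecx, 5  (cmp 5,5)
jne top: not taken
After step 15: edx = -1.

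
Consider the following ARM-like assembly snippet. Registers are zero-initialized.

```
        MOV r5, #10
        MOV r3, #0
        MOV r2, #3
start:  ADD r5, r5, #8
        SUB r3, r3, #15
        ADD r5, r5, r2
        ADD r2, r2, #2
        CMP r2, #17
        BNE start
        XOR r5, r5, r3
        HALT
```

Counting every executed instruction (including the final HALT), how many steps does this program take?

47

MOV r5, #10 → r5=10
MOV r3, #0 → r3=0
MOV r2, #3 → r2=3
ADD r5, r5, #8 → r5=10+8=18
SUB r3, r3, #15 → r3=0-15=-15
ADD r5, r5, r2 → r5=18+3=21
ADD r2, r2, #2 → r2=3+2=5
CMP r2, #17  (cmp 5,17)
BNE start: taken
ADD r5, r5, #8 → r5=21+8=29
SUB r3, r3, #15 → r3=(-15)-15=-30
ADD r5, r5, r2 → r5=29+5=34
ADD r2, r2, #2 → r2=5+2=7
CMP r2, #17  (cmp 7,17)
BNE start: taken
ADD r5, r5, #8 → r5=34+8=42
SUB r3, r3, #15 → r3=(-30)-15=-45
ADD r5, r5, r2 → r5=42+7=49
ADD r2, r2, #2 → r2=7+2=9
CMP r2, #17  (cmp 9,17)
BNE start: taken
ADD r5, r5, #8 → r5=49+8=57
SUB r3, r3, #15 → r3=(-45)-15=-60
ADD r5, r5, r2 → r5=57+9=66
ADD r2, r2, #2 → r2=9+2=11
CMP r2, #17  (cmp 11,17)
BNE start: taken
ADD r5, r5, #8 → r5=66+8=74
SUB r3, r3, #15 → r3=(-60)-15=-75
ADD r5, r5, r2 → r5=74+11=85
ADD r2, r2, #2 → r2=11+2=13
CMP r2, #17  (cmp 13,17)
BNE start: taken
ADD r5, r5, #8 → r5=85+8=93
SUB r3, r3, #15 → r3=(-75)-15=-90
ADD r5, r5, r2 → r5=93+13=106
ADD r2, r2, #2 → r2=13+2=15
CMP r2, #17  (cmp 15,17)
BNE start: taken
ADD r5, r5, #8 → r5=106+8=114
SUB r3, r3, #15 → r3=(-90)-15=-105
ADD r5, r5, r2 → r5=114+15=129
ADD r2, r2, #2 → r2=15+2=17
CMP r2, #17  (cmp 17,17)
BNE start: not taken
XOR r5, r5, r3 → r5=129^(-105)=-234
halt.
Total executed instructions: 47.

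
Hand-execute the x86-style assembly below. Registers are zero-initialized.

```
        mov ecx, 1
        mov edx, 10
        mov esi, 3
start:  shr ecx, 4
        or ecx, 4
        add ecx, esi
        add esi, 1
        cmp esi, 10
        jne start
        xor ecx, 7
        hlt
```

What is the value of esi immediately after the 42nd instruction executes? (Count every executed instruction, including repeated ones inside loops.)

ecx=1
edx=10
esi=3
ecx=1>>4=0
ecx=0|4=4
ecx=4+3=7
esi=3+1=4
cmp esi, 10  (cmp 4,10)
jne start: taken
ecx=7>>4=0
ecx=0|4=4
ecx=4+4=8
esi=4+1=5
cmp esi, 10  (cmp 5,10)
jne start: taken
ecx=8>>4=0
ecx=0|4=4
ecx=4+5=9
esi=5+1=6
cmp esi, 10  (cmp 6,10)
jne start: taken
ecx=9>>4=0
ecx=0|4=4
ecx=4+6=10
esi=6+1=7
cmp esi, 10  (cmp 7,10)
jne start: taken
ecx=10>>4=0
ecx=0|4=4
ecx=4+7=11
esi=7+1=8
cmp esi, 10  (cmp 8,10)
jne start: taken
ecx=11>>4=0
ecx=0|4=4
ecx=4+8=12
esi=8+1=9
cmp esi, 10  (cmp 9,10)
jne start: taken
ecx=12>>4=0
ecx=0|4=4
ecx=4+9=13
After step 42: esi = 9.

9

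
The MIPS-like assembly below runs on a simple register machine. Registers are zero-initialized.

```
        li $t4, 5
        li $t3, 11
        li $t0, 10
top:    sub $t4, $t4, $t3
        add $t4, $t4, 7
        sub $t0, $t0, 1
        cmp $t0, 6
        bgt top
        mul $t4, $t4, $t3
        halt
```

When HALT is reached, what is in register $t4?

li $t4, 5 → $t4=5
li $t3, 11 → $t3=11
li $t0, 10 → $t0=10
sub $t4, $t4, $t3 → $t4=5-11=-6
add $t4, $t4, 7 → $t4=(-6)+7=1
sub $t0, $t0, 1 → $t0=10-1=9
cmp $t0, 6  (cmp 9,6)
bgt top: taken
sub $t4, $t4, $t3 → $t4=1-11=-10
add $t4, $t4, 7 → $t4=(-10)+7=-3
sub $t0, $t0, 1 → $t0=9-1=8
cmp $t0, 6  (cmp 8,6)
bgt top: taken
sub $t4, $t4, $t3 → $t4=(-3)-11=-14
add $t4, $t4, 7 → $t4=(-14)+7=-7
sub $t0, $t0, 1 → $t0=8-1=7
cmp $t0, 6  (cmp 7,6)
bgt top: taken
sub $t4, $t4, $t3 → $t4=(-7)-11=-18
add $t4, $t4, 7 → $t4=(-18)+7=-11
sub $t0, $t0, 1 → $t0=7-1=6
cmp $t0, 6  (cmp 6,6)
bgt top: not taken
mul $t4, $t4, $t3 → $t4=(-11)*11=-121
halt.

-121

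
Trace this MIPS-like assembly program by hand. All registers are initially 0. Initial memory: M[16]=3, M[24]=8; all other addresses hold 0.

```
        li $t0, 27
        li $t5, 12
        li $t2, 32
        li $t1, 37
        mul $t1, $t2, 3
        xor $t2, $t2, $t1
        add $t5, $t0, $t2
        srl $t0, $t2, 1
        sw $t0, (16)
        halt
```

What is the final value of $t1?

96

$t0=27
$t5=12
$t2=32
$t1=37
$t1=32*3=96
$t2=32^96=64
$t5=27+64=91
$t0=64>>1=32
sw $t0, (16) → M[16]=32
halt.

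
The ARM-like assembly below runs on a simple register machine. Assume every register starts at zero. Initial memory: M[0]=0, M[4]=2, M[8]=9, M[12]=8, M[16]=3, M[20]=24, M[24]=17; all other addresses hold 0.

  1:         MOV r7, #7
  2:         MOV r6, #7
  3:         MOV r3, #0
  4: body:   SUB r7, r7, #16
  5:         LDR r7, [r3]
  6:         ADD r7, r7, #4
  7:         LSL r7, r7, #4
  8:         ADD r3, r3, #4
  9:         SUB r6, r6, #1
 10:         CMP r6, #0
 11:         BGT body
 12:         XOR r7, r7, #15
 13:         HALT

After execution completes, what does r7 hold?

r7=7
r6=7
r3=0
r7=7-16=-9
r7=M[0]=0
r7=0+4=4
r7=4<<4=64
r3=0+4=4
r6=7-1=6
CMP r6, #0  (cmp 6,0)
BGT body: taken
r7=64-16=48
r7=M[4]=2
r7=2+4=6
r7=6<<4=96
r3=4+4=8
r6=6-1=5
CMP r6, #0  (cmp 5,0)
BGT body: taken
r7=96-16=80
r7=M[8]=9
r7=9+4=13
r7=13<<4=208
r3=8+4=12
r6=5-1=4
CMP r6, #0  (cmp 4,0)
BGT body: taken
r7=208-16=192
r7=M[12]=8
r7=8+4=12
r7=12<<4=192
r3=12+4=16
r6=4-1=3
CMP r6, #0  (cmp 3,0)
BGT body: taken
r7=192-16=176
r7=M[16]=3
r7=3+4=7
r7=7<<4=112
r3=16+4=20
r6=3-1=2
CMP r6, #0  (cmp 2,0)
BGT body: taken
r7=112-16=96
r7=M[20]=24
r7=24+4=28
r7=28<<4=448
r3=20+4=24
r6=2-1=1
CMP r6, #0  (cmp 1,0)
BGT body: taken
r7=448-16=432
r7=M[24]=17
r7=17+4=21
r7=21<<4=336
r3=24+4=28
r6=1-1=0
CMP r6, #0  (cmp 0,0)
BGT body: not taken
r7=336^15=351
halt.

351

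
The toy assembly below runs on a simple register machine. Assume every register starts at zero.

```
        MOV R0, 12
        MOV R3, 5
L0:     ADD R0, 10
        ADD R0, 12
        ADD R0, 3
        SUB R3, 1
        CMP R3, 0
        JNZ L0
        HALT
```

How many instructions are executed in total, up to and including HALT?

R0=12
R3=5
R0=12+10=22
R0=22+12=34
R0=34+3=37
R3=5-1=4
CMP R3, 0  (cmp 4,0)
JNZ L0: taken
R0=37+10=47
R0=47+12=59
R0=59+3=62
R3=4-1=3
CMP R3, 0  (cmp 3,0)
JNZ L0: taken
R0=62+10=72
R0=72+12=84
R0=84+3=87
R3=3-1=2
CMP R3, 0  (cmp 2,0)
JNZ L0: taken
R0=87+10=97
R0=97+12=109
R0=109+3=112
R3=2-1=1
CMP R3, 0  (cmp 1,0)
JNZ L0: taken
R0=112+10=122
R0=122+12=134
R0=134+3=137
R3=1-1=0
CMP R3, 0  (cmp 0,0)
JNZ L0: not taken
halt.
Total executed instructions: 33.

33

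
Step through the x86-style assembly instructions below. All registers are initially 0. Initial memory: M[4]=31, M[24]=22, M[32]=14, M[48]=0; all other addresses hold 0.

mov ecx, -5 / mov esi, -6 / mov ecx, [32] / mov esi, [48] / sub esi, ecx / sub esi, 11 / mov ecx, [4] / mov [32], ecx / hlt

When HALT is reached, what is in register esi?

ecx=-5
esi=-6
ecx=M[32]=14
esi=M[48]=0
esi=0-14=-14
esi=(-14)-11=-25
ecx=M[4]=31
mov [32], ecx → M[32]=31
halt.

-25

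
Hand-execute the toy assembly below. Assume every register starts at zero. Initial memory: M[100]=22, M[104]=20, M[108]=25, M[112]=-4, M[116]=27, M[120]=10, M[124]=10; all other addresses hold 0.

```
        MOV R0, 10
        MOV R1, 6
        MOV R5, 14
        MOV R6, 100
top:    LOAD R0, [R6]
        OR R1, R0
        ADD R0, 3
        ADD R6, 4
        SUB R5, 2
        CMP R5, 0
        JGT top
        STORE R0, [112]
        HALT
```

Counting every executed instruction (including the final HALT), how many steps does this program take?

55

MOV R0, 10 → R0=10
MOV R1, 6 → R1=6
MOV R5, 14 → R5=14
MOV R6, 100 → R6=100
LOAD R0, [R6] → R0=M[100]=22
OR R1, R0 → R1=6|22=22
ADD R0, 3 → R0=22+3=25
ADD R6, 4 → R6=100+4=104
SUB R5, 2 → R5=14-2=12
CMP R5, 0  (cmp 12,0)
JGT top: taken
LOAD R0, [R6] → R0=M[104]=20
OR R1, R0 → R1=22|20=22
ADD R0, 3 → R0=20+3=23
ADD R6, 4 → R6=104+4=108
SUB R5, 2 → R5=12-2=10
CMP R5, 0  (cmp 10,0)
JGT top: taken
LOAD R0, [R6] → R0=M[108]=25
OR R1, R0 → R1=22|25=31
ADD R0, 3 → R0=25+3=28
ADD R6, 4 → R6=108+4=112
SUB R5, 2 → R5=10-2=8
CMP R5, 0  (cmp 8,0)
JGT top: taken
LOAD R0, [R6] → R0=M[112]=-4
OR R1, R0 → R1=31|(-4)=-1
ADD R0, 3 → R0=(-4)+3=-1
ADD R6, 4 → R6=112+4=116
SUB R5, 2 → R5=8-2=6
CMP R5, 0  (cmp 6,0)
JGT top: taken
LOAD R0, [R6] → R0=M[116]=27
OR R1, R0 → R1=(-1)|27=-1
ADD R0, 3 → R0=27+3=30
ADD R6, 4 → R6=116+4=120
SUB R5, 2 → R5=6-2=4
CMP R5, 0  (cmp 4,0)
JGT top: taken
LOAD R0, [R6] → R0=M[120]=10
OR R1, R0 → R1=(-1)|10=-1
ADD R0, 3 → R0=10+3=13
ADD R6, 4 → R6=120+4=124
SUB R5, 2 → R5=4-2=2
CMP R5, 0  (cmp 2,0)
JGT top: taken
LOAD R0, [R6] → R0=M[124]=10
OR R1, R0 → R1=(-1)|10=-1
ADD R0, 3 → R0=10+3=13
ADD R6, 4 → R6=124+4=128
SUB R5, 2 → R5=2-2=0
CMP R5, 0  (cmp 0,0)
JGT top: not taken
STORE R0, [112] → M[112]=13
halt.
Total executed instructions: 55.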